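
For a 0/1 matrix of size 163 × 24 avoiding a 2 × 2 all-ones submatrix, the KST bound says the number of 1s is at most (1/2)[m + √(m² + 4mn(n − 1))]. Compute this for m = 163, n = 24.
z(163, 24; 2, 2) ≤ (1/2)[163 + √(163² + 4·163·24·23)] = (1/2)[163 + √386473] = 392.3348

Kővári–Sós–Turán: let r_1, ..., r_163 be the row sums and z = Σ r_i the total number of 1s. Each pair of columns can share at most one row with both entries 1 (else a 2×2 all-ones block appears), so Σ_i C(r_i, 2) ≤ C(24, 2) = 276. By convexity Σ_i C(r_i, 2) ≥ 163·C(z/163, 2) = z(z − 163)/(2·163), giving z² − 163z − 163·24·23 ≤ 0 and hence z ≤ (1/2)[163 + √(26569 + 4·89976)] = (1/2)[163 + √386473] ≈ (1/2)(163 + 621.6695) = 392.3348.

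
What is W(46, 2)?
W(46, 2) = 46 + 1 = 47

A 2-term AP is any pair of integers, so a monochromatic 2-AP exists iff some colour is used at least twice. With 46 colours, the colouring i ↦ i on {1, ..., 46} uses each colour once, avoiding any monochromatic pair, so W(46, 2) > 46. For {1, ..., 47}, pigeonhole forces two integers of the same colour, which form a monochromatic 2-AP. Hence W(46, 2) = 47.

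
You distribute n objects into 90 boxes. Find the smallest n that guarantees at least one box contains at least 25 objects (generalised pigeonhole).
n = (25 − 1)·90 + 1 = 2161

By the generalised pigeonhole principle, to guarantee some box contains ≥ r objects we need more than (r − 1) · k objects total. Threshold: n = (r − 1) · k + 1. With r = 25 and k = 90: n = 24 · 90 + 1 = 2160 + 1 = 2161. For n = 2160 = 24 · 90, we can put exactly 24 objects in every box, avoiding 25 in any single one — so 2161 is tight.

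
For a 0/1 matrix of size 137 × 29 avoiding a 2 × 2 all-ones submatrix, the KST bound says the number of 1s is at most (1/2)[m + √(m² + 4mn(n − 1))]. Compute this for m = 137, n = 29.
z(137, 29; 2, 2) ≤ (1/2)[137 + √(137² + 4·137·29·28)] = (1/2)[137 + √463745] = 408.9941

Kővári–Sós–Turán: let r_1, ..., r_137 be the row sums and z = Σ r_i the total number of 1s. Each pair of columns can share at most one row with both entries 1 (else a 2×2 all-ones block appears), so Σ_i C(r_i, 2) ≤ C(29, 2) = 406. By convexity Σ_i C(r_i, 2) ≥ 137·C(z/137, 2) = z(z − 137)/(2·137), giving z² − 137z − 137·29·28 ≤ 0 and hence z ≤ (1/2)[137 + √(18769 + 4·111244)] = (1/2)[137 + √463745] ≈ (1/2)(137 + 680.9883) = 408.9941.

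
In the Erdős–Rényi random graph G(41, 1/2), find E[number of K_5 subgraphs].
E[# K_5] = C(41, 5) · (1/2)^C(5, 2) = 749398 / 2^10 = 374699/512 ≈ 731.833984

For each 5-subset S of vertices (there are C(41, 5) = 749398 such S), let X_S = 1 if S induces a K_5 (all C(5, 2) = 10 edges present). Then P(X_S = 1) = (1/2)^10 = 1/1024. By linearity of expectation, E[# K_5] = C(41, 5) · (1/2)^10 = 749398 / 1024 = 374699/512 ≈ 731.833984.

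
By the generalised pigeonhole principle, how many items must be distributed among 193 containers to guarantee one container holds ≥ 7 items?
n = (7 − 1)·193 + 1 = 1159

By the generalised pigeonhole principle, to guarantee some box contains ≥ r objects we need more than (r − 1) · k objects total. Threshold: n = (r − 1) · k + 1. With r = 7 and k = 193: n = 6 · 193 + 1 = 1158 + 1 = 1159. For n = 1158 = 6 · 193, we can put exactly 6 objects in every box, avoiding 7 in any single one — so 1159 is tight.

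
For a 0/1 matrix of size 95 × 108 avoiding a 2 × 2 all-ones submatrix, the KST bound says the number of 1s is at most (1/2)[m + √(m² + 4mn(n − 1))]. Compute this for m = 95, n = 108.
z(95, 108; 2, 2) ≤ (1/2)[95 + √(95² + 4·95·108·107)] = (1/2)[95 + √4400305] = 1096.3452

Kővári–Sós–Turán: let r_1, ..., r_95 be the row sums and z = Σ r_i the total number of 1s. Each pair of columns can share at most one row with both entries 1 (else a 2×2 all-ones block appears), so Σ_i C(r_i, 2) ≤ C(108, 2) = 5778. By convexity Σ_i C(r_i, 2) ≥ 95·C(z/95, 2) = z(z − 95)/(2·95), giving z² − 95z − 95·108·107 ≤ 0 and hence z ≤ (1/2)[95 + √(9025 + 4·1097820)] = (1/2)[95 + √4400305] ≈ (1/2)(95 + 2097.6904) = 1096.3452.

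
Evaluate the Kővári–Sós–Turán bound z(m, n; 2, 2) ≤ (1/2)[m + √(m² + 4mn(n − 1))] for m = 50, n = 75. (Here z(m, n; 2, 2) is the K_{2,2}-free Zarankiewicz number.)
z(50, 75; 2, 2) ≤ (1/2)[50 + √(50² + 4·50·75·74)] = (1/2)[50 + √1112500] = 552.3756

Kővári–Sós–Turán: let r_1, ..., r_50 be the row sums and z = Σ r_i the total number of 1s. Each pair of columns can share at most one row with both entries 1 (else a 2×2 all-ones block appears), so Σ_i C(r_i, 2) ≤ C(75, 2) = 2775. By convexity Σ_i C(r_i, 2) ≥ 50·C(z/50, 2) = z(z − 50)/(2·50), giving z² − 50z − 50·75·74 ≤ 0 and hence z ≤ (1/2)[50 + √(2500 + 4·277500)] = (1/2)[50 + √1112500] ≈ (1/2)(50 + 1054.7512) = 552.3756.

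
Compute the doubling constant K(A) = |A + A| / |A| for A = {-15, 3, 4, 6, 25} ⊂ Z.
K = |A + A| / |A| = 14/5

Enumerate A + A = {a + b : a, b ∈ A}. With |A| = 5, there are |A|^2 = 25 ordered sum pairs; collecting distinct values, A + A = {-30, -12, -11, -9, 6, 7, 8, 9, 10, 12, 28, 29, 31, 50}, so |A + A| = 14. Thus K = 14/5. For comparison, the minimum possible |A + A| over all 5-element sets is 2·5 − 1 = 9 (so min K = 9/5), attained only by arithmetic progressions.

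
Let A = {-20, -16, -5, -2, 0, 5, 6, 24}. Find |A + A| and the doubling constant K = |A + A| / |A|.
K = |A + A| / |A| = 33/8

Enumerate A + A = {a + b : a, b ∈ A}. With |A| = 8, there are |A|^2 = 64 ordered sum pairs; collecting distinct values, A + A = {-40, -36, -32, -25, -22, -21, -20, -18, -16, -15, -14, -11, -10, -7, -5, -4, -2, 0, 1, 3, 4, 5, 6, 8, 10, 11, 12, 19, 22, 24, 29, 30, 48}, so |A + A| = 33. Thus K = 33/8. For comparison, the minimum possible |A + A| over all 8-element sets is 2·8 − 1 = 15 (so min K = 15/8), attained only by arithmetic progressions.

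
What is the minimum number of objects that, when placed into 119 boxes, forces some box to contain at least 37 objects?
n = (37 − 1)·119 + 1 = 4285

By the generalised pigeonhole principle, to guarantee some box contains ≥ r objects we need more than (r − 1) · k objects total. Threshold: n = (r − 1) · k + 1. With r = 37 and k = 119: n = 36 · 119 + 1 = 4284 + 1 = 4285. For n = 4284 = 36 · 119, we can put exactly 36 objects in every box, avoiding 37 in any single one — so 4285 is tight.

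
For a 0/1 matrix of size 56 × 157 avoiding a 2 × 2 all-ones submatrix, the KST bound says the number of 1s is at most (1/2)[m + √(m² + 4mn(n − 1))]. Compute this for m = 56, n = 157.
z(56, 157; 2, 2) ≤ (1/2)[56 + √(56² + 4·56·157·156)] = (1/2)[56 + √5489344] = 1199.4675

Kővári–Sós–Turán: let r_1, ..., r_56 be the row sums and z = Σ r_i the total number of 1s. Each pair of columns can share at most one row with both entries 1 (else a 2×2 all-ones block appears), so Σ_i C(r_i, 2) ≤ C(157, 2) = 12246. By convexity Σ_i C(r_i, 2) ≥ 56·C(z/56, 2) = z(z − 56)/(2·56), giving z² − 56z − 56·157·156 ≤ 0 and hence z ≤ (1/2)[56 + √(3136 + 4·1371552)] = (1/2)[56 + √5489344] ≈ (1/2)(56 + 2342.9349) = 1199.4675.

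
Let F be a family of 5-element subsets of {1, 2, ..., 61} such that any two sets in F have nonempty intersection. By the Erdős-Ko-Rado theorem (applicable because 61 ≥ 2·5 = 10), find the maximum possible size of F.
max |F| = C(60, 4) = 487635

Erdős-Ko-Rado (1961): when n ≥ 2k, max |F| = C(n−1, k−1). The bound is attained by the star {A : i ∈ A} for any fixed i ∈ [n]. Here C(61−1, 5−1) = C(60, 4) = 487635.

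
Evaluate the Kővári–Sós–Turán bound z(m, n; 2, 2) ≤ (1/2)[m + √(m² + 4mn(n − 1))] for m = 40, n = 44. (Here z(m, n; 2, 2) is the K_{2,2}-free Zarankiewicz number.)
z(40, 44; 2, 2) ≤ (1/2)[40 + √(40² + 4·40·44·43)] = (1/2)[40 + √304320] = 295.826

Kővári–Sós–Turán: let r_1, ..., r_40 be the row sums and z = Σ r_i the total number of 1s. Each pair of columns can share at most one row with both entries 1 (else a 2×2 all-ones block appears), so Σ_i C(r_i, 2) ≤ C(44, 2) = 946. By convexity Σ_i C(r_i, 2) ≥ 40·C(z/40, 2) = z(z − 40)/(2·40), giving z² − 40z − 40·44·43 ≤ 0 and hence z ≤ (1/2)[40 + √(1600 + 4·75680)] = (1/2)[40 + √304320] ≈ (1/2)(40 + 551.6521) = 295.826.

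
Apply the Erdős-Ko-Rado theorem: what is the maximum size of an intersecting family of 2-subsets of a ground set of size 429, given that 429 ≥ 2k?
max |F| = C(428, 1) = 428

Erdős-Ko-Rado (1961): when n ≥ 2k, max |F| = C(n−1, k−1). The bound is attained by the star {A : i ∈ A} for any fixed i ∈ [n]. Here C(429−1, 2−1) = C(428, 1) = 428.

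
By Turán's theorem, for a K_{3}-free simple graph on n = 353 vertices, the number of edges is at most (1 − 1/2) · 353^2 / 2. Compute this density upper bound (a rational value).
Turán density bound = (1/2) · 353^2/2 = 124609/4 ≈ 31152.25

Turán's theorem: ex(n, K_{r+1}) is achieved by the complete r-partite Turán graph T(n, r) with parts as balanced as possible, and is at most (1 − 1/r) · n^2/2. For r = 2, n = 353: the density bound is (1/2) · 124609/2 = 124609/4 ≈ 31152.25. The integer-valued extremum is e(T(353, 2)) = 31152, which is strictly less than the density bound 124609/4 since 2 ∤ 353 (the parts of T(353, 2) cannot all be equal).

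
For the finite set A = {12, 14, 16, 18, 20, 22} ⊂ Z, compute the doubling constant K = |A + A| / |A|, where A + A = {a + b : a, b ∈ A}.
K = |A + A| / |A| = 11/6

Enumerate A + A = {a + b : a, b ∈ A}. With |A| = 6, there are |A|^2 = 36 ordered sum pairs; collecting distinct values, A + A = {24, 26, 28, 30, 32, 34, 36, 38, 40, 42, 44}, so |A + A| = 11. Thus K = 11/6. Here |A + A| = 2|A| − 1 = 11, the minimum possible — so K = 11/6 is minimal, which holds iff A is an arithmetic progression.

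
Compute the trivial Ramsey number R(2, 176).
R(2, 176) = 176

R(2, k) = k for all k ≥ 2: in a 2-colouring of K_k, either some edge is red (a red K_2) or all edges are blue (a blue K_k). And K_{175} coloured all-blue has no blue K_176, so R(2, 176) > 175. Hence R(2, 176) = 176.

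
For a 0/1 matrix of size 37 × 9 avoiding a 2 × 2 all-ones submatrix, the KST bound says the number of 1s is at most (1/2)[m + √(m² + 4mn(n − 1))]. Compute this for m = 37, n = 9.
z(37, 9; 2, 2) ≤ (1/2)[37 + √(37² + 4·37·9·8)] = (1/2)[37 + √12025] = 73.3293

Kővári–Sós–Turán: let r_1, ..., r_37 be the row sums and z = Σ r_i the total number of 1s. Each pair of columns can share at most one row with both entries 1 (else a 2×2 all-ones block appears), so Σ_i C(r_i, 2) ≤ C(9, 2) = 36. By convexity Σ_i C(r_i, 2) ≥ 37·C(z/37, 2) = z(z − 37)/(2·37), giving z² − 37z − 37·9·8 ≤ 0 and hence z ≤ (1/2)[37 + √(1369 + 4·2664)] = (1/2)[37 + √12025] ≈ (1/2)(37 + 109.6586) = 73.3293.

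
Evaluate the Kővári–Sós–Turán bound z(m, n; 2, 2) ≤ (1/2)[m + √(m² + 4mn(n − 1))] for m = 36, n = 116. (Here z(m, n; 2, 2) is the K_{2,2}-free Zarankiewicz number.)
z(36, 116; 2, 2) ≤ (1/2)[36 + √(36² + 4·36·116·115)] = (1/2)[36 + √1922256] = 711.2272

Kővári–Sós–Turán: let r_1, ..., r_36 be the row sums and z = Σ r_i the total number of 1s. Each pair of columns can share at most one row with both entries 1 (else a 2×2 all-ones block appears), so Σ_i C(r_i, 2) ≤ C(116, 2) = 6670. By convexity Σ_i C(r_i, 2) ≥ 36·C(z/36, 2) = z(z − 36)/(2·36), giving z² − 36z − 36·116·115 ≤ 0 and hence z ≤ (1/2)[36 + √(1296 + 4·480240)] = (1/2)[36 + √1922256] ≈ (1/2)(36 + 1386.4545) = 711.2272.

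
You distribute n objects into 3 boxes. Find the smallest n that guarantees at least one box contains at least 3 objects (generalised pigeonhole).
n = (3 − 1)·3 + 1 = 7

By the generalised pigeonhole principle, to guarantee some box contains ≥ r objects we need more than (r − 1) · k objects total. Threshold: n = (r − 1) · k + 1. With r = 3 and k = 3: n = 2 · 3 + 1 = 6 + 1 = 7. For n = 6 = 2 · 3, we can put exactly 2 objects in every box, avoiding 3 in any single one — so 7 is tight.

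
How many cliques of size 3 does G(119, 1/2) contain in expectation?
E[# K_3] = C(119, 3) · (1/2)^C(3, 2) = 273819 / 2^3 = 34227.375

For each 3-subset S of vertices (there are C(119, 3) = 273819 such S), let X_S = 1 if S induces a K_3 (all C(3, 2) = 3 edges present). Then P(X_S = 1) = (1/2)^3 = 1/8. By linearity of expectation, E[# K_3] = C(119, 3) · (1/2)^3 = 273819 / 8 = 34227.375.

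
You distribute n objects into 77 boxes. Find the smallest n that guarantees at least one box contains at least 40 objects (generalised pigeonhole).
n = (40 − 1)·77 + 1 = 3004

By the generalised pigeonhole principle, to guarantee some box contains ≥ r objects we need more than (r − 1) · k objects total. Threshold: n = (r − 1) · k + 1. With r = 40 and k = 77: n = 39 · 77 + 1 = 3003 + 1 = 3004. For n = 3003 = 39 · 77, we can put exactly 39 objects in every box, avoiding 40 in any single one — so 3004 is tight.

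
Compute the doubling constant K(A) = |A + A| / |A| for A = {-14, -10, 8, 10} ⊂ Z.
K = |A + A| / |A| = 10/4 = 5/2

Enumerate A + A = {a + b : a, b ∈ A}. With |A| = 4, there are |A|^2 = 16 ordered sum pairs; collecting distinct values, A + A = {-28, -24, -20, -6, -4, -2, 0, 16, 18, 20}, so |A + A| = 10. Thus K = 10/4 = 5/2. For comparison, the minimum possible |A + A| over all 4-element sets is 2·4 − 1 = 7 (so min K = 7/4), attained only by arithmetic progressions.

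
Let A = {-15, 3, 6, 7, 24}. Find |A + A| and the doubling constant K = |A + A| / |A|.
K = |A + A| / |A| = 14/5

Enumerate A + A = {a + b : a, b ∈ A}. With |A| = 5, there are |A|^2 = 25 ordered sum pairs; collecting distinct values, A + A = {-30, -12, -9, -8, 6, 9, 10, 12, 13, 14, 27, 30, 31, 48}, so |A + A| = 14. Thus K = 14/5. For comparison, the minimum possible |A + A| over all 5-element sets is 2·5 − 1 = 9 (so min K = 9/5), attained only by arithmetic progressions.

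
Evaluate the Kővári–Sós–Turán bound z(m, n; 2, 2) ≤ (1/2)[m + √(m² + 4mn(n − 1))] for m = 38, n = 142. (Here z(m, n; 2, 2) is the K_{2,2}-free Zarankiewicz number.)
z(38, 142; 2, 2) ≤ (1/2)[38 + √(38² + 4·38·142·141)] = (1/2)[38 + √3044788] = 891.466

Kővári–Sós–Turán: let r_1, ..., r_38 be the row sums and z = Σ r_i the total number of 1s. Each pair of columns can share at most one row with both entries 1 (else a 2×2 all-ones block appears), so Σ_i C(r_i, 2) ≤ C(142, 2) = 10011. By convexity Σ_i C(r_i, 2) ≥ 38·C(z/38, 2) = z(z − 38)/(2·38), giving z² − 38z − 38·142·141 ≤ 0 and hence z ≤ (1/2)[38 + √(1444 + 4·760836)] = (1/2)[38 + √3044788] ≈ (1/2)(38 + 1744.9321) = 891.466.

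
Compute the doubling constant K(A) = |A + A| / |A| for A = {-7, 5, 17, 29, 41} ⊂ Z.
K = |A + A| / |A| = 9/5

Enumerate A + A = {a + b : a, b ∈ A}. With |A| = 5, there are |A|^2 = 25 ordered sum pairs; collecting distinct values, A + A = {-14, -2, 10, 22, 34, 46, 58, 70, 82}, so |A + A| = 9. Thus K = 9/5. Here |A + A| = 2|A| − 1 = 9, the minimum possible — so K = 9/5 is minimal, which holds iff A is an arithmetic progression.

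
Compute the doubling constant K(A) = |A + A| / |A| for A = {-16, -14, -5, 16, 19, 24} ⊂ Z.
K = |A + A| / |A| = 21/6 = 7/2

Enumerate A + A = {a + b : a, b ∈ A}. With |A| = 6, there are |A|^2 = 36 ordered sum pairs; collecting distinct values, A + A = {-32, -30, -28, -21, -19, -10, 0, 2, 3, 5, 8, 10, 11, 14, 19, 32, 35, 38, 40, 43, 48}, so |A + A| = 21. Thus K = 21/6 = 7/2. For comparison, the minimum possible |A + A| over all 6-element sets is 2·6 − 1 = 11 (so min K = 11/6), attained only by arithmetic progressions.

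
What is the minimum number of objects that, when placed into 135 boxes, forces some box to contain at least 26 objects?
n = (26 − 1)·135 + 1 = 3376

By the generalised pigeonhole principle, to guarantee some box contains ≥ r objects we need more than (r − 1) · k objects total. Threshold: n = (r − 1) · k + 1. With r = 26 and k = 135: n = 25 · 135 + 1 = 3375 + 1 = 3376. For n = 3375 = 25 · 135, we can put exactly 25 objects in every box, avoiding 26 in any single one — so 3376 is tight.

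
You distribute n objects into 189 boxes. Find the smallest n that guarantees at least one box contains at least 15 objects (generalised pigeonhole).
n = (15 − 1)·189 + 1 = 2647

By the generalised pigeonhole principle, to guarantee some box contains ≥ r objects we need more than (r − 1) · k objects total. Threshold: n = (r − 1) · k + 1. With r = 15 and k = 189: n = 14 · 189 + 1 = 2646 + 1 = 2647. For n = 2646 = 14 · 189, we can put exactly 14 objects in every box, avoiding 15 in any single one — so 2647 is tight.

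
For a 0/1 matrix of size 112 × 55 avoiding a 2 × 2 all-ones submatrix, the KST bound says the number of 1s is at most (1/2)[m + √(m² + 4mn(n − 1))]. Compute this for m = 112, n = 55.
z(112, 55; 2, 2) ≤ (1/2)[112 + √(112² + 4·112·55·54)] = (1/2)[112 + √1343104] = 635.4618

Kővári–Sós–Turán: let r_1, ..., r_112 be the row sums and z = Σ r_i the total number of 1s. Each pair of columns can share at most one row with both entries 1 (else a 2×2 all-ones block appears), so Σ_i C(r_i, 2) ≤ C(55, 2) = 1485. By convexity Σ_i C(r_i, 2) ≥ 112·C(z/112, 2) = z(z − 112)/(2·112), giving z² − 112z − 112·55·54 ≤ 0 and hence z ≤ (1/2)[112 + √(12544 + 4·332640)] = (1/2)[112 + √1343104] ≈ (1/2)(112 + 1158.9236) = 635.4618.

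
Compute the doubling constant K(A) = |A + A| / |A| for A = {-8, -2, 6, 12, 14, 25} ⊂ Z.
K = |A + A| / |A| = 19/6

Enumerate A + A = {a + b : a, b ∈ A}. With |A| = 6, there are |A|^2 = 36 ordered sum pairs; collecting distinct values, A + A = {-16, -10, -4, -2, 4, 6, 10, 12, 17, 18, 20, 23, 24, 26, 28, 31, 37, 39, 50}, so |A + A| = 19. Thus K = 19/6. For comparison, the minimum possible |A + A| over all 6-element sets is 2·6 − 1 = 11 (so min K = 11/6), attained only by arithmetic progressions.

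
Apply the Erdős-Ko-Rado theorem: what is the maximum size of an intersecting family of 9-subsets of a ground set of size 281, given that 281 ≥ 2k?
max |F| = C(280, 8) = 847073824772175

The Erdős-Ko-Rado theorem states: for n ≥ 2k, an intersecting family of k-subsets of an n-element set has size at most C(n − 1, k − 1), with equality for 'star' families {A ⊆ [n] : |A| = k, i ∈ A} (fix an element i). For n = 281, k = 9: C(280, 8) = 847073824772175.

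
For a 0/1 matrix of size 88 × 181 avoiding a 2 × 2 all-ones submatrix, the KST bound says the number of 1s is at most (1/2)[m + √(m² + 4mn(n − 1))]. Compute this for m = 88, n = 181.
z(88, 181; 2, 2) ≤ (1/2)[88 + √(88² + 4·88·181·180)] = (1/2)[88 + √11475904] = 1737.8052

Kővári–Sós–Turán: let r_1, ..., r_88 be the row sums and z = Σ r_i the total number of 1s. Each pair of columns can share at most one row with both entries 1 (else a 2×2 all-ones block appears), so Σ_i C(r_i, 2) ≤ C(181, 2) = 16290. By convexity Σ_i C(r_i, 2) ≥ 88·C(z/88, 2) = z(z − 88)/(2·88), giving z² − 88z − 88·181·180 ≤ 0 and hence z ≤ (1/2)[88 + √(7744 + 4·2867040)] = (1/2)[88 + √11475904] ≈ (1/2)(88 + 3387.6104) = 1737.8052.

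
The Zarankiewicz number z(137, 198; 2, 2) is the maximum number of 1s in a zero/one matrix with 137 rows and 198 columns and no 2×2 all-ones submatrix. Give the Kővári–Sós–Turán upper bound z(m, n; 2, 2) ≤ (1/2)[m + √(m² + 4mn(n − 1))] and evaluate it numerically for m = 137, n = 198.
z(137, 198; 2, 2) ≤ (1/2)[137 + √(137² + 4·137·198·197)] = (1/2)[137 + √21394057] = 2381.1855

Kővári–Sós–Turán: let r_1, ..., r_137 be the row sums and z = Σ r_i the total number of 1s. Each pair of columns can share at most one row with both entries 1 (else a 2×2 all-ones block appears), so Σ_i C(r_i, 2) ≤ C(198, 2) = 19503. By convexity Σ_i C(r_i, 2) ≥ 137·C(z/137, 2) = z(z − 137)/(2·137), giving z² − 137z − 137·198·197 ≤ 0 and hence z ≤ (1/2)[137 + √(18769 + 4·5343822)] = (1/2)[137 + √21394057] ≈ (1/2)(137 + 4625.371) = 2381.1855.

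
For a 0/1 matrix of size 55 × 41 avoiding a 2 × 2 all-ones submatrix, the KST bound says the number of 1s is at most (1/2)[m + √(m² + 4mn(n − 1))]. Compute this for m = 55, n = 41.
z(55, 41; 2, 2) ≤ (1/2)[55 + √(55² + 4·55·41·40)] = (1/2)[55 + √363825] = 329.0895

Kővári–Sós–Turán: let r_1, ..., r_55 be the row sums and z = Σ r_i the total number of 1s. Each pair of columns can share at most one row with both entries 1 (else a 2×2 all-ones block appears), so Σ_i C(r_i, 2) ≤ C(41, 2) = 820. By convexity Σ_i C(r_i, 2) ≥ 55·C(z/55, 2) = z(z − 55)/(2·55), giving z² − 55z − 55·41·40 ≤ 0 and hence z ≤ (1/2)[55 + √(3025 + 4·90200)] = (1/2)[55 + √363825] ≈ (1/2)(55 + 603.1791) = 329.0895.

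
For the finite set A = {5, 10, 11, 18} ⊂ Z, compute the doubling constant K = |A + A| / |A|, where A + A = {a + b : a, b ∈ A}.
K = |A + A| / |A| = 10/4 = 5/2

Enumerate A + A = {a + b : a, b ∈ A}. With |A| = 4, there are |A|^2 = 16 ordered sum pairs; collecting distinct values, A + A = {10, 15, 16, 20, 21, 22, 23, 28, 29, 36}, so |A + A| = 10. Thus K = 10/4 = 5/2. For comparison, the minimum possible |A + A| over all 4-element sets is 2·4 − 1 = 7 (so min K = 7/4), attained only by arithmetic progressions.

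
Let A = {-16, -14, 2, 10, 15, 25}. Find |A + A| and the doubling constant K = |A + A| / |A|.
K = |A + A| / |A| = 21/6 = 7/2

Enumerate A + A = {a + b : a, b ∈ A}. With |A| = 6, there are |A|^2 = 36 ordered sum pairs; collecting distinct values, A + A = {-32, -30, -28, -14, -12, -6, -4, -1, 1, 4, 9, 11, 12, 17, 20, 25, 27, 30, 35, 40, 50}, so |A + A| = 21. Thus K = 21/6 = 7/2. For comparison, the minimum possible |A + A| over all 6-element sets is 2·6 − 1 = 11 (so min K = 11/6), attained only by arithmetic progressions.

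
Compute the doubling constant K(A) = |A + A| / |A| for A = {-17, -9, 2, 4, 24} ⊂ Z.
K = |A + A| / |A| = 15/5 = 3

Enumerate A + A = {a + b : a, b ∈ A}. With |A| = 5, there are |A|^2 = 25 ordered sum pairs; collecting distinct values, A + A = {-34, -26, -18, -15, -13, -7, -5, 4, 6, 7, 8, 15, 26, 28, 48}, so |A + A| = 15. Thus K = 15/5 = 3. For comparison, the minimum possible |A + A| over all 5-element sets is 2·5 − 1 = 9 (so min K = 9/5), attained only by arithmetic progressions.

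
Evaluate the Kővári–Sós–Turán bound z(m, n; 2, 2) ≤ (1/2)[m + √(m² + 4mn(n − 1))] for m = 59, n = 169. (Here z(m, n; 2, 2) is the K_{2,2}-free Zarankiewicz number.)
z(59, 169; 2, 2) ≤ (1/2)[59 + √(59² + 4·59·169·168)] = (1/2)[59 + √6703993] = 1324.1035

Kővári–Sós–Turán: let r_1, ..., r_59 be the row sums and z = Σ r_i the total number of 1s. Each pair of columns can share at most one row with both entries 1 (else a 2×2 all-ones block appears), so Σ_i C(r_i, 2) ≤ C(169, 2) = 14196. By convexity Σ_i C(r_i, 2) ≥ 59·C(z/59, 2) = z(z − 59)/(2·59), giving z² − 59z − 59·169·168 ≤ 0 and hence z ≤ (1/2)[59 + √(3481 + 4·1675128)] = (1/2)[59 + √6703993] ≈ (1/2)(59 + 2589.207) = 1324.1035.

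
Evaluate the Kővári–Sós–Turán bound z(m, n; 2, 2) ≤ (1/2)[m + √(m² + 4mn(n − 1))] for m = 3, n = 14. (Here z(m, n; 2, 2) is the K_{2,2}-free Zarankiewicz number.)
z(3, 14; 2, 2) ≤ (1/2)[3 + √(3² + 4·3·14·13)] = (1/2)[3 + √2193] = 24.9147

Kővári–Sós–Turán: let r_1, ..., r_3 be the row sums and z = Σ r_i the total number of 1s. Each pair of columns can share at most one row with both entries 1 (else a 2×2 all-ones block appears), so Σ_i C(r_i, 2) ≤ C(14, 2) = 91. By convexity Σ_i C(r_i, 2) ≥ 3·C(z/3, 2) = z(z − 3)/(2·3), giving z² − 3z − 3·14·13 ≤ 0 and hence z ≤ (1/2)[3 + √(9 + 4·546)] = (1/2)[3 + √2193] ≈ (1/2)(3 + 46.8295) = 24.9147.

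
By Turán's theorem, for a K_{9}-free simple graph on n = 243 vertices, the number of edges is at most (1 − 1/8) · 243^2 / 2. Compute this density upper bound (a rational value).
Turán density bound = (7/8) · 243^2/2 = 413343/16 ≈ 25833.9375

Turán's theorem: ex(n, K_{r+1}) is achieved by the complete r-partite Turán graph T(n, r) with parts as balanced as possible, and is at most (1 − 1/r) · n^2/2. For r = 8, n = 243: the density bound is (7/8) · 59049/2 = 413343/16 ≈ 25833.9375. The integer-valued extremum is e(T(243, 8)) = 25833, which is strictly less than the density bound 413343/16 since 8 ∤ 243 (the parts of T(243, 8) cannot all be equal).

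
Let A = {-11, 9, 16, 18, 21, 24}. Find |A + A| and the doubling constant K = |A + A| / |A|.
K = |A + A| / |A| = 20/6 = 10/3

Enumerate A + A = {a + b : a, b ∈ A}. With |A| = 6, there are |A|^2 = 36 ordered sum pairs; collecting distinct values, A + A = {-22, -2, 5, 7, 10, 13, 18, 25, 27, 30, 32, 33, 34, 36, 37, 39, 40, 42, 45, 48}, so |A + A| = 20. Thus K = 20/6 = 10/3. For comparison, the minimum possible |A + A| over all 6-element sets is 2·6 − 1 = 11 (so min K = 11/6), attained only by arithmetic progressions.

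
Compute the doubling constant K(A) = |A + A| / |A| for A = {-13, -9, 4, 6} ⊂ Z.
K = |A + A| / |A| = 10/4 = 5/2

Enumerate A + A = {a + b : a, b ∈ A}. With |A| = 4, there are |A|^2 = 16 ordered sum pairs; collecting distinct values, A + A = {-26, -22, -18, -9, -7, -5, -3, 8, 10, 12}, so |A + A| = 10. Thus K = 10/4 = 5/2. For comparison, the minimum possible |A + A| over all 4-element sets is 2·4 − 1 = 7 (so min K = 7/4), attained only by arithmetic progressions.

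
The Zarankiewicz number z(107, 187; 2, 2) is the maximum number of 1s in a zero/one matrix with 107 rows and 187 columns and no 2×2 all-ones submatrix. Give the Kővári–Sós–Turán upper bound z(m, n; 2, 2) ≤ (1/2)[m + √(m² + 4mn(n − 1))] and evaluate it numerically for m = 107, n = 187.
z(107, 187; 2, 2) ≤ (1/2)[107 + √(107² + 4·107·187·186)] = (1/2)[107 + √14898145] = 1983.4058

Kővári–Sós–Turán: let r_1, ..., r_107 be the row sums and z = Σ r_i the total number of 1s. Each pair of columns can share at most one row with both entries 1 (else a 2×2 all-ones block appears), so Σ_i C(r_i, 2) ≤ C(187, 2) = 17391. By convexity Σ_i C(r_i, 2) ≥ 107·C(z/107, 2) = z(z − 107)/(2·107), giving z² − 107z − 107·187·186 ≤ 0 and hence z ≤ (1/2)[107 + √(11449 + 4·3721674)] = (1/2)[107 + √14898145] ≈ (1/2)(107 + 3859.8115) = 1983.4058.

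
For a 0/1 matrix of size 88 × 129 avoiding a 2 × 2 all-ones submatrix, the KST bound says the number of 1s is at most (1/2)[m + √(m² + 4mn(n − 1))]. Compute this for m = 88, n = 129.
z(88, 129; 2, 2) ≤ (1/2)[88 + √(88² + 4·88·129·128)] = (1/2)[88 + √5819968] = 1250.2305

Kővári–Sós–Turán: let r_1, ..., r_88 be the row sums and z = Σ r_i the total number of 1s. Each pair of columns can share at most one row with both entries 1 (else a 2×2 all-ones block appears), so Σ_i C(r_i, 2) ≤ C(129, 2) = 8256. By convexity Σ_i C(r_i, 2) ≥ 88·C(z/88, 2) = z(z − 88)/(2·88), giving z² − 88z − 88·129·128 ≤ 0 and hence z ≤ (1/2)[88 + √(7744 + 4·1453056)] = (1/2)[88 + √5819968] ≈ (1/2)(88 + 2412.461) = 1250.2305.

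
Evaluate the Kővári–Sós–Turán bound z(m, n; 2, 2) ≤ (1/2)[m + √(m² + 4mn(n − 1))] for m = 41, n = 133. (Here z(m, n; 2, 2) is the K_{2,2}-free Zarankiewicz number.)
z(41, 133; 2, 2) ≤ (1/2)[41 + √(41² + 4·41·133·132)] = (1/2)[41 + √2880865] = 869.1556

Kővári–Sós–Turán: let r_1, ..., r_41 be the row sums and z = Σ r_i the total number of 1s. Each pair of columns can share at most one row with both entries 1 (else a 2×2 all-ones block appears), so Σ_i C(r_i, 2) ≤ C(133, 2) = 8778. By convexity Σ_i C(r_i, 2) ≥ 41·C(z/41, 2) = z(z − 41)/(2·41), giving z² − 41z − 41·133·132 ≤ 0 and hence z ≤ (1/2)[41 + √(1681 + 4·719796)] = (1/2)[41 + √2880865] ≈ (1/2)(41 + 1697.3111) = 869.1556.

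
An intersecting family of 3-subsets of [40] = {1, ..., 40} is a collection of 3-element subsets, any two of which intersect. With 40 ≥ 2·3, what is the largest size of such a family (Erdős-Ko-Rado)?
max |F| = C(39, 2) = 741

Erdős-Ko-Rado (1961): when n ≥ 2k, max |F| = C(n−1, k−1). The bound is attained by the star {A : i ∈ A} for any fixed i ∈ [n]. Here C(40−1, 3−1) = C(39, 2) = 741.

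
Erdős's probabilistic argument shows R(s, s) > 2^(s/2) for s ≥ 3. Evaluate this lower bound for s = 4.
2^(4/2) = 4; so R(4, 4) > 4

Colour each edge of K_n uniformly at random with red/blue. The expected number of monochromatic K_4 is C(n, 4) · 2 · 2^(−C(4,2)). If C(n, 4) · 2^(1 − C(4,2)) < 1, then with positive probability no monochromatic K_4 exists, so R(4, 4) > n. The standard estimate C(n, 4) ≤ n^4/4! shows this inequality holds whenever n ≤ 2^(4/2) (since 4! · 2^(C(4,2) − 1) > 2^(4^2/2) ≥ n^4). Hence R(4, 4) > 2^(4/2) = 4.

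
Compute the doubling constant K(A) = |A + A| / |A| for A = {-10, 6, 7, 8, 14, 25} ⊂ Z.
K = |A + A| / |A| = 19/6

Enumerate A + A = {a + b : a, b ∈ A}. With |A| = 6, there are |A|^2 = 36 ordered sum pairs; collecting distinct values, A + A = {-20, -4, -3, -2, 4, 12, 13, 14, 15, 16, 20, 21, 22, 28, 31, 32, 33, 39, 50}, so |A + A| = 19. Thus K = 19/6. For comparison, the minimum possible |A + A| over all 6-element sets is 2·6 − 1 = 11 (so min K = 11/6), attained only by arithmetic progressions.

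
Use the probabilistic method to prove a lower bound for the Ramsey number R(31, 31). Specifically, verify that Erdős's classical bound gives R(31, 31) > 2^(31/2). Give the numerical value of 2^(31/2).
2^(31/2) = 46340.95; so R(31, 31) > 46340.95

Colour each edge of K_n uniformly at random with red/blue. The expected number of monochromatic K_31 is C(n, 31) · 2 · 2^(−C(31,2)). If C(n, 31) · 2^(1 − C(31,2)) < 1, then with positive probability no monochromatic K_31 exists, so R(31, 31) > n. The standard estimate C(n, 31) ≤ n^31/31! shows this inequality holds whenever n ≤ 2^(31/2) (since 31! · 2^(C(31,2) − 1) > 2^(31^2/2) ≥ n^31). Hence R(31, 31) > 2^(31/2) = 46340.95.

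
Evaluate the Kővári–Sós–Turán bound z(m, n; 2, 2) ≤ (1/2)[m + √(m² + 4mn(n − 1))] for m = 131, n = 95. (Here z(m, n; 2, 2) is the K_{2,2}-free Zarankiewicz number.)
z(131, 95; 2, 2) ≤ (1/2)[131 + √(131² + 4·131·95·94)] = (1/2)[131 + √4696481] = 1149.0683

Kővári–Sós–Turán: let r_1, ..., r_131 be the row sums and z = Σ r_i the total number of 1s. Each pair of columns can share at most one row with both entries 1 (else a 2×2 all-ones block appears), so Σ_i C(r_i, 2) ≤ C(95, 2) = 4465. By convexity Σ_i C(r_i, 2) ≥ 131·C(z/131, 2) = z(z − 131)/(2·131), giving z² − 131z − 131·95·94 ≤ 0 and hence z ≤ (1/2)[131 + √(17161 + 4·1169830)] = (1/2)[131 + √4696481] ≈ (1/2)(131 + 2167.1366) = 1149.0683.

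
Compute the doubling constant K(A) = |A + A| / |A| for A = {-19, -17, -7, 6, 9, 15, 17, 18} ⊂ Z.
K = |A + A| / |A| = 33/8

Enumerate A + A = {a + b : a, b ∈ A}. With |A| = 8, there are |A|^2 = 64 ordered sum pairs; collecting distinct values, A + A = {-38, -36, -34, -26, -24, -14, -13, -11, -10, -8, -4, -2, -1, 0, 1, 2, 8, 10, 11, 12, 15, 18, 21, 23, 24, 26, 27, 30, 32, 33, 34, 35, 36}, so |A + A| = 33. Thus K = 33/8. For comparison, the minimum possible |A + A| over all 8-element sets is 2·8 − 1 = 15 (so min K = 15/8), attained only by arithmetic progressions.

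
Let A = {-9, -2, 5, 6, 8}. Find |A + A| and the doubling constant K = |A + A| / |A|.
K = |A + A| / |A| = 14/5

Enumerate A + A = {a + b : a, b ∈ A}. With |A| = 5, there are |A|^2 = 25 ordered sum pairs; collecting distinct values, A + A = {-18, -11, -4, -3, -1, 3, 4, 6, 10, 11, 12, 13, 14, 16}, so |A + A| = 14. Thus K = 14/5. For comparison, the minimum possible |A + A| over all 5-element sets is 2·5 − 1 = 9 (so min K = 9/5), attained only by arithmetic progressions.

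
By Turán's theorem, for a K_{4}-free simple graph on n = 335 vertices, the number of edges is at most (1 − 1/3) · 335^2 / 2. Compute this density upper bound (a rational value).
Turán density bound = (2/3) · 335^2/2 = 112225/3 ≈ 37408.3333

Turán's theorem: ex(n, K_{r+1}) is achieved by the complete r-partite Turán graph T(n, r) with parts as balanced as possible, and is at most (1 − 1/r) · n^2/2. For r = 3, n = 335: the density bound is (2/3) · 112225/2 = 112225/3 ≈ 37408.3333. The integer-valued extremum is e(T(335, 3)) = 37408, which is strictly less than the density bound 112225/3 since 3 ∤ 335 (the parts of T(335, 3) cannot all be equal).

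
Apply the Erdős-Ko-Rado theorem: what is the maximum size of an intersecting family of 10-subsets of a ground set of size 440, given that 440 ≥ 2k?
max |F| = C(439, 9) = 1536637487366218962

The Erdős-Ko-Rado theorem states: for n ≥ 2k, an intersecting family of k-subsets of an n-element set has size at most C(n − 1, k − 1), with equality for 'star' families {A ⊆ [n] : |A| = k, i ∈ A} (fix an element i). For n = 440, k = 10: C(439, 9) = 1536637487366218962.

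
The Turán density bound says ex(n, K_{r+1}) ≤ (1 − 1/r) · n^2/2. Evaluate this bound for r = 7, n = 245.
Turán density bound = (6/7) · 245^2/2 = 25725

Turán's theorem: ex(n, K_{r+1}) is achieved by the complete r-partite Turán graph T(n, r) with parts as balanced as possible, and is at most (1 − 1/r) · n^2/2. For r = 7, n = 245: the density bound is (6/7) · 60025/2 = 25725. Since 7 ∣ 245, the Turán graph T(245, 7) has parts of equal size 35, and its edge count e(T(245, 7)) = 25725 attains the density bound exactly.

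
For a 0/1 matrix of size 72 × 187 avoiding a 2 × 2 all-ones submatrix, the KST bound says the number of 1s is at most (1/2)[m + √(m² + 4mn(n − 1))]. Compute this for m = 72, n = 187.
z(72, 187; 2, 2) ≤ (1/2)[72 + √(72² + 4·72·187·186)] = (1/2)[72 + √10022400] = 1618.9087

Kővári–Sós–Turán: let r_1, ..., r_72 be the row sums and z = Σ r_i the total number of 1s. Each pair of columns can share at most one row with both entries 1 (else a 2×2 all-ones block appears), so Σ_i C(r_i, 2) ≤ C(187, 2) = 17391. By convexity Σ_i C(r_i, 2) ≥ 72·C(z/72, 2) = z(z − 72)/(2·72), giving z² − 72z − 72·187·186 ≤ 0 and hence z ≤ (1/2)[72 + √(5184 + 4·2504304)] = (1/2)[72 + √10022400] ≈ (1/2)(72 + 3165.8174) = 1618.9087.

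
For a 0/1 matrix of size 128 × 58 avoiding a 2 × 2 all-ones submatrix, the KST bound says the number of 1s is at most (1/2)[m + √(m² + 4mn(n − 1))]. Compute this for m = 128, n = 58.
z(128, 58; 2, 2) ≤ (1/2)[128 + √(128² + 4·128·58·57)] = (1/2)[128 + √1709056] = 717.6543

Kővári–Sós–Turán: let r_1, ..., r_128 be the row sums and z = Σ r_i the total number of 1s. Each pair of columns can share at most one row with both entries 1 (else a 2×2 all-ones block appears), so Σ_i C(r_i, 2) ≤ C(58, 2) = 1653. By convexity Σ_i C(r_i, 2) ≥ 128·C(z/128, 2) = z(z − 128)/(2·128), giving z² − 128z − 128·58·57 ≤ 0 and hence z ≤ (1/2)[128 + √(16384 + 4·423168)] = (1/2)[128 + √1709056] ≈ (1/2)(128 + 1307.3087) = 717.6543.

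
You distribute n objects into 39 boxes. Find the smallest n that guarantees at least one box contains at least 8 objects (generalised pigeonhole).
n = (8 − 1)·39 + 1 = 274

By the generalised pigeonhole principle, to guarantee some box contains ≥ r objects we need more than (r − 1) · k objects total. Threshold: n = (r − 1) · k + 1. With r = 8 and k = 39: n = 7 · 39 + 1 = 273 + 1 = 274. For n = 273 = 7 · 39, we can put exactly 7 objects in every box, avoiding 8 in any single one — so 274 is tight.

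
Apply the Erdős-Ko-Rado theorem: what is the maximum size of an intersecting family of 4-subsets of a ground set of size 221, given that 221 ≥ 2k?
max |F| = C(220, 3) = 1750540

The Erdős-Ko-Rado theorem states: for n ≥ 2k, an intersecting family of k-subsets of an n-element set has size at most C(n − 1, k − 1), with equality for 'star' families {A ⊆ [n] : |A| = k, i ∈ A} (fix an element i). For n = 221, k = 4: C(220, 3) = 1750540.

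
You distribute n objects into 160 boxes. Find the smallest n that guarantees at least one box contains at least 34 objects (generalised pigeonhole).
n = (34 − 1)·160 + 1 = 5281

By the generalised pigeonhole principle, to guarantee some box contains ≥ r objects we need more than (r − 1) · k objects total. Threshold: n = (r − 1) · k + 1. With r = 34 and k = 160: n = 33 · 160 + 1 = 5280 + 1 = 5281. For n = 5280 = 33 · 160, we can put exactly 33 objects in every box, avoiding 34 in any single one — so 5281 is tight.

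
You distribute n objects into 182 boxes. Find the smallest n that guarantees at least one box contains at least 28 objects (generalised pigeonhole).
n = (28 − 1)·182 + 1 = 4915

By the generalised pigeonhole principle, to guarantee some box contains ≥ r objects we need more than (r − 1) · k objects total. Threshold: n = (r − 1) · k + 1. With r = 28 and k = 182: n = 27 · 182 + 1 = 4914 + 1 = 4915. For n = 4914 = 27 · 182, we can put exactly 27 objects in every box, avoiding 28 in any single one — so 4915 is tight.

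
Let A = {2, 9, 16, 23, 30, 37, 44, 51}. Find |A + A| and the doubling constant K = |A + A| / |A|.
K = |A + A| / |A| = 15/8

Enumerate A + A = {a + b : a, b ∈ A}. With |A| = 8, there are |A|^2 = 64 ordered sum pairs; collecting distinct values, A + A = {4, 11, 18, 25, 32, 39, 46, 53, 60, 67, 74, 81, 88, 95, 102}, so |A + A| = 15. Thus K = 15/8. Here |A + A| = 2|A| − 1 = 15, the minimum possible — so K = 15/8 is minimal, which holds iff A is an arithmetic progression.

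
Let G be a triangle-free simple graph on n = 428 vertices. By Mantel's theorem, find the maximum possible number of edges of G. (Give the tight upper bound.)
ex(428, K_3) = ⌊428^2/4⌋ = 45796

Mantel (1907): a triangle-free graph on n vertices has at most ⌊n^2/4⌋ edges, with equality for the complete bipartite graph K_{⌊n/2⌋, ⌈n/2⌉}. For n = 428: ⌊428^2/4⌋ = ⌊183184/4⌋ = 45796. The extremal graph is K_{214, 214}, which has 214·214 = 45796 edges.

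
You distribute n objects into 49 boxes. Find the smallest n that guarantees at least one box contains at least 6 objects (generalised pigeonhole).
n = (6 − 1)·49 + 1 = 246

By the generalised pigeonhole principle, to guarantee some box contains ≥ r objects we need more than (r − 1) · k objects total. Threshold: n = (r − 1) · k + 1. With r = 6 and k = 49: n = 5 · 49 + 1 = 245 + 1 = 246. For n = 245 = 5 · 49, we can put exactly 5 objects in every box, avoiding 6 in any single one — so 246 is tight.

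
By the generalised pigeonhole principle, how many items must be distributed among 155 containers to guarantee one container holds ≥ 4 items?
n = (4 − 1)·155 + 1 = 466

By the generalised pigeonhole principle, to guarantee some box contains ≥ r objects we need more than (r − 1) · k objects total. Threshold: n = (r − 1) · k + 1. With r = 4 and k = 155: n = 3 · 155 + 1 = 465 + 1 = 466. For n = 465 = 3 · 155, we can put exactly 3 objects in every box, avoiding 4 in any single one — so 466 is tight.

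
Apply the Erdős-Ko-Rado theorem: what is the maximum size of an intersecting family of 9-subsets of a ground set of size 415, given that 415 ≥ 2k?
max |F| = C(414, 8) = 19995425223496173

Erdős-Ko-Rado (1961): when n ≥ 2k, max |F| = C(n−1, k−1). The bound is attained by the star {A : i ∈ A} for any fixed i ∈ [n]. Here C(415−1, 9−1) = C(414, 8) = 19995425223496173.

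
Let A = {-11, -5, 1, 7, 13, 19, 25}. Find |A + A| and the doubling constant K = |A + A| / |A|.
K = |A + A| / |A| = 13/7

Enumerate A + A = {a + b : a, b ∈ A}. With |A| = 7, there are |A|^2 = 49 ordered sum pairs; collecting distinct values, A + A = {-22, -16, -10, -4, 2, 8, 14, 20, 26, 32, 38, 44, 50}, so |A + A| = 13. Thus K = 13/7. Here |A + A| = 2|A| − 1 = 13, the minimum possible — so K = 13/7 is minimal, which holds iff A is an arithmetic progression.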